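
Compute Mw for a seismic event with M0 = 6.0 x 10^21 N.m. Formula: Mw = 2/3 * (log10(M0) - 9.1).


log10(M0) = log10(6.0 x 10^21) = 21.7782
Mw = 2/3 * (21.7782 - 9.1)
= 2/3 * 12.6782
= 8.45

8.45


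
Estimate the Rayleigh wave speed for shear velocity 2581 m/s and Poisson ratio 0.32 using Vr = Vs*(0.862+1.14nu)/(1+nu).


Numerator factor = 0.862 + 1.14*0.32 = 1.2268
Denominator = 1 + 0.32 = 1.32
Vr = 2581 * 1.2268 / 1.32 = 2398.77 m/s

2398.77


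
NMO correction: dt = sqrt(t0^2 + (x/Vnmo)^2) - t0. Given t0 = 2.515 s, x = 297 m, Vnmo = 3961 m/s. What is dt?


x/Vnmo = 297/3961 = 0.074981
(x/Vnmo)^2 = 0.005622
t0^2 = 6.325225
sqrt(6.325225 + 0.005622) = 2.516117
dt = 2.516117 - 2.515 = 0.001117

0.001117


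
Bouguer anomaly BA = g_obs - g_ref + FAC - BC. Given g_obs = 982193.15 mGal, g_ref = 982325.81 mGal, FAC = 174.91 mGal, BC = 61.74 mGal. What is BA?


BA = g_obs - g_ref + FAC - BC
= 982193.15 - 982325.81 + 174.91 - 61.74
= -19.49 mGal

-19.49


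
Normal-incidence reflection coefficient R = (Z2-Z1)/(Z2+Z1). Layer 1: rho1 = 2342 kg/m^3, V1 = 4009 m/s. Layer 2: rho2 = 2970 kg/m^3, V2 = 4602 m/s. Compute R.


Z1 = 2342 * 4009 = 9389078
Z2 = 2970 * 4602 = 13667940
R = (13667940 - 9389078) / (13667940 + 9389078) = 4278862 / 23057018 = 0.1856

0.1856


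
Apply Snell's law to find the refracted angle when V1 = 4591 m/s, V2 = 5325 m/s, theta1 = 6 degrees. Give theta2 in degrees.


sin(theta1) = sin(6 deg) = 0.104528
sin(theta2) = V2/V1 * sin(theta1) = 5325/4591 * 0.104528 = 0.12124
theta2 = arcsin(0.12124) = 6.9637 degrees

6.9637


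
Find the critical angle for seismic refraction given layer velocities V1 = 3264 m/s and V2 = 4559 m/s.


V1/V2 = 3264/4559 = 0.715946
theta_c = arcsin(0.715946) = 45.7208 degrees

45.7208


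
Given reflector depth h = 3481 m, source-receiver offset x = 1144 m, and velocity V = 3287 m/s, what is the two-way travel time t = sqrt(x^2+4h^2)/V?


x^2 + 4h^2 = 1144^2 + 4*3481^2 = 1308736 + 48469444 = 49778180
sqrt(49778180) = 7055.3653
t = 7055.3653 / 3287 = 2.1464 s

2.1464


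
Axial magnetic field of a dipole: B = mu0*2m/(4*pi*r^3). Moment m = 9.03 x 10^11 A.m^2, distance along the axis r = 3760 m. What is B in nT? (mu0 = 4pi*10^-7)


m = 9.03 x 10^11 = 903000000000 A.m^2
2m = 1806000000000 A.m^2
r^3 = 3760^3 = 53157376000
B = (4pi*10^-7) * 1806000000000 / (4*pi * 53157376000) * 1e9
= 2269486.532953 / 667995287702.84 * 1e9
= 3397.4589 nT

3397.4589


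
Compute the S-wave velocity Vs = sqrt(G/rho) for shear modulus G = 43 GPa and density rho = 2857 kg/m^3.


Convert G to Pa: G = 43e9 Pa
Compute G/rho = 43e9 / 2857 = 15050752.5376
Vs = sqrt(15050752.5376) = 3879.53 m/s

3879.53


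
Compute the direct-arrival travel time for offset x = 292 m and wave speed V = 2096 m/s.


t = x / V
= 292 / 2096
= 0.1393 s

0.1393


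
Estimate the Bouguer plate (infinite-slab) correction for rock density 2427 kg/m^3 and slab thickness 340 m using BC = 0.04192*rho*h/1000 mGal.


BC = 0.04192 * rho * h / 1000
= 0.04192 * 2427 * 340 / 1000
= 34.5915 mGal

34.5915


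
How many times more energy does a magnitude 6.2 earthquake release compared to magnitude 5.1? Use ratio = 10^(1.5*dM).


M2 - M1 = 6.2 - 5.1 = 1.1
1.5 * 1.1 = 1.65
ratio = 10^1.65 = 44.67

44.67


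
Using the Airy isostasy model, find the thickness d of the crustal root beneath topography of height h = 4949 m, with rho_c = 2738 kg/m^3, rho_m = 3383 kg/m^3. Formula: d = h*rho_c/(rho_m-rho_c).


rho_m - rho_c = 3383 - 2738 = 645
d = 4949 * 2738 / 645
= 13550362 / 645
= 21008.31 m

21008.31


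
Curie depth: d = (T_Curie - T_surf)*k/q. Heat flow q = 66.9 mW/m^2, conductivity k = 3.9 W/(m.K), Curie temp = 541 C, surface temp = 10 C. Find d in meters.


T_Curie - T_surf = 541 - 10 = 531 C
Convert q to W/m^2: 66.9 mW/m^2 = 0.0669 W/m^2
d = 531 * 3.9 / 0.0669 = 30955.16 m

30955.16


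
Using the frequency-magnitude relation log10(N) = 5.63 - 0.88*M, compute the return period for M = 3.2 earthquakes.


log10(N) = 5.63 - 0.88*3.2 = 2.814
N = 10^2.814 = 651.628394
T = 1/N = 1/651.628394 = 0.0015 years

0.0015


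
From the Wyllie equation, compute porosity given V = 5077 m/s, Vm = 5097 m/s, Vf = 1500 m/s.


1/V - 1/Vm = 1/5077 - 1/5097 = 7.7e-07
1/Vf - 1/Vm = 1/1500 - 1/5097 = 0.00047047
phi = 7.7e-07 / 0.00047047 = 0.0016

0.0016


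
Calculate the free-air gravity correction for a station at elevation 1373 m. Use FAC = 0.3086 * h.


FAC = 0.3086 * h
= 0.3086 * 1373
= 423.7078 mGal

423.7078


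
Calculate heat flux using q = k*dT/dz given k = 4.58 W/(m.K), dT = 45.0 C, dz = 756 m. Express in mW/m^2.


q = k * dT / dz * 1000
= 4.58 * 45.0 / 756 * 1000
= 0.272619 * 1000
= 272.619 mW/m^2

272.619


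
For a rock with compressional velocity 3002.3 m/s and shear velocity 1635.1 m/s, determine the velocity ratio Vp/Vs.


Vp/Vs = 3002.3 / 1635.1
= 1.8362

1.8362


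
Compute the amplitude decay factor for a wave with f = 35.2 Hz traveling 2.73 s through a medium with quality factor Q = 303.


pi*f*t/Q = pi*35.2*2.73/303 = 0.996351
A/A0 = exp(-0.996351) = 0.369224

0.369224


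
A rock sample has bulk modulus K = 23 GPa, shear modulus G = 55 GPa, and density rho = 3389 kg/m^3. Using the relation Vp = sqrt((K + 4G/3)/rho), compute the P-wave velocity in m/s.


First compute the effective modulus:
K + 4G/3 = 23e9 + 4*55e9/3 = 96333333333.33 Pa
Then divide by density:
96333333333.33 / 3389 = 28425297.5312 Pa/(kg/m^3)
Take the square root:
Vp = sqrt(28425297.5312) = 5331.54 m/s

5331.54


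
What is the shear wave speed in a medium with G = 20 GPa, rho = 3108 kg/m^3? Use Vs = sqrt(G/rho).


Convert G to Pa: G = 20e9 Pa
Compute G/rho = 20e9 / 3108 = 6435006.435
Vs = sqrt(6435006.435) = 2536.73 m/s

2536.73


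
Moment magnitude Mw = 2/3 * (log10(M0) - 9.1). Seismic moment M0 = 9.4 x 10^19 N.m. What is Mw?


log10(M0) = log10(9.4 x 10^19) = 19.9731
Mw = 2/3 * (19.9731 - 9.1)
= 2/3 * 10.8731
= 7.25

7.25


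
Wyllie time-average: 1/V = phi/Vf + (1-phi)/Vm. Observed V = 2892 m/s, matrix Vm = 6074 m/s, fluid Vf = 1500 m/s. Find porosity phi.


1/V - 1/Vm = 1/2892 - 1/6074 = 0.00018115
1/Vf - 1/Vm = 1/1500 - 1/6074 = 0.00050203
phi = 0.00018115 / 0.00050203 = 0.3608

0.3608


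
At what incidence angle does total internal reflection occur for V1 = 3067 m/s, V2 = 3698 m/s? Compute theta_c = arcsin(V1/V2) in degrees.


V1/V2 = 3067/3698 = 0.829367
theta_c = arcsin(0.829367) = 56.0338 degrees

56.0338


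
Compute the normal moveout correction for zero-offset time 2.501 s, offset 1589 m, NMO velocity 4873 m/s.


x/Vnmo = 1589/4873 = 0.326082
(x/Vnmo)^2 = 0.10633
t0^2 = 6.255001
sqrt(6.255001 + 0.10633) = 2.522168
dt = 2.522168 - 2.501 = 0.021168

0.021168


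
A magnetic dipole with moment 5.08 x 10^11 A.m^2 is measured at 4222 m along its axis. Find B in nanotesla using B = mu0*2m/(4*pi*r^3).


m = 5.08 x 10^11 = 508000000000 A.m^2
2m = 1016000000000 A.m^2
r^3 = 4222^3 = 75258349048
B = (4pi*10^-7) * 1016000000000 / (4*pi * 75258349048) * 1e9
= 1276743.254419 / 945724305961.97 * 1e9
= 1350.0163 nT

1350.0163


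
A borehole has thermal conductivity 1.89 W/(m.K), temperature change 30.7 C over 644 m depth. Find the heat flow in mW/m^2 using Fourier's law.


q = k * dT / dz * 1000
= 1.89 * 30.7 / 644 * 1000
= 0.090098 * 1000
= 90.0978 mW/m^2

90.0978


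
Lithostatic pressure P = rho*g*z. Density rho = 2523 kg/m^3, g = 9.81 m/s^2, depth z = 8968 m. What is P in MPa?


P = rho * g * z / 1e6
= 2523 * 9.81 * 8968 / 1e6
= 221963649.84 / 1e6
= 221.9636 MPa

221.9636


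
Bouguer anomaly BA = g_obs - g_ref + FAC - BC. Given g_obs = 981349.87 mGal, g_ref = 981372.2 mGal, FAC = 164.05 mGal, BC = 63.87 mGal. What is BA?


BA = g_obs - g_ref + FAC - BC
= 981349.87 - 981372.2 + 164.05 - 63.87
= 77.85 mGal

77.85


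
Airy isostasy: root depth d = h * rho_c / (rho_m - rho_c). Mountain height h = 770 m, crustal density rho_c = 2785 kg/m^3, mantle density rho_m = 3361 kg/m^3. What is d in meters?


rho_m - rho_c = 3361 - 2785 = 576
d = 770 * 2785 / 576
= 2144450 / 576
= 3723.0 m

3723.0


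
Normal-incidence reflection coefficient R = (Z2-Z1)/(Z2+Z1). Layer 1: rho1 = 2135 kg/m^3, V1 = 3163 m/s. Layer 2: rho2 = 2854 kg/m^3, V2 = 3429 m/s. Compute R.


Z1 = 2135 * 3163 = 6753005
Z2 = 2854 * 3429 = 9786366
R = (9786366 - 6753005) / (9786366 + 6753005) = 3033361 / 16539371 = 0.1834

0.1834


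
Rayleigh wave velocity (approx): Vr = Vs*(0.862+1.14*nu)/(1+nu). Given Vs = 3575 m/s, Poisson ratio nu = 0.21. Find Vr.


Numerator factor = 0.862 + 1.14*0.21 = 1.1014
Denominator = 1 + 0.21 = 1.21
Vr = 3575 * 1.1014 / 1.21 = 3254.14 m/s

3254.14


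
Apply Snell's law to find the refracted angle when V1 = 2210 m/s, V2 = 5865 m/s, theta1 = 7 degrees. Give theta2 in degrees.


sin(theta1) = sin(7 deg) = 0.121869
sin(theta2) = V2/V1 * sin(theta1) = 5865/2210 * 0.121869 = 0.323422
theta2 = arcsin(0.323422) = 18.87 degrees

18.87


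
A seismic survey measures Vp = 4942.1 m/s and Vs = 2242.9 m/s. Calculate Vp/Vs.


Vp/Vs = 4942.1 / 2242.9
= 2.2034

2.2034


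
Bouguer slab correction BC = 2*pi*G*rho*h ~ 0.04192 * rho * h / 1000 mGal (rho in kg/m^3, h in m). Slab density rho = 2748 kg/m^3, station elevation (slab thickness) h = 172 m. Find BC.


BC = 0.04192 * rho * h / 1000
= 0.04192 * 2748 * 172 / 1000
= 19.8137 mGal

19.8137


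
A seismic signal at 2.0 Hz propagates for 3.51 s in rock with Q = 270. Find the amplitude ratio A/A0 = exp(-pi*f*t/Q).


pi*f*t/Q = pi*2.0*3.51/270 = 0.081681
A/A0 = exp(-0.081681) = 0.921566

0.921566


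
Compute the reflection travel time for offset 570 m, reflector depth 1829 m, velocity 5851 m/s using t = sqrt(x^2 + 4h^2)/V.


x^2 + 4h^2 = 570^2 + 4*1829^2 = 324900 + 13380964 = 13705864
sqrt(13705864) = 3702.1432
t = 3702.1432 / 5851 = 0.6327 s

0.6327


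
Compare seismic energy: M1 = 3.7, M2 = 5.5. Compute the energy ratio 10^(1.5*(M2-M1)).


M2 - M1 = 5.5 - 3.7 = 1.8
1.5 * 1.8 = 2.7
ratio = 10^2.7 = 501.19

501.19


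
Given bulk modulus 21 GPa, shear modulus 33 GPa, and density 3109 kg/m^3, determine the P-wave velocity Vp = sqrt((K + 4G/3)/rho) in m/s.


First compute the effective modulus:
K + 4G/3 = 21e9 + 4*33e9/3 = 65000000000.0 Pa
Then divide by density:
65000000000.0 / 3109 = 20907044.0656 Pa/(kg/m^3)
Take the square root:
Vp = sqrt(20907044.0656) = 4572.42 m/s

4572.42


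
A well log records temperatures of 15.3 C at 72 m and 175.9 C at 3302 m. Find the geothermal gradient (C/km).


dT = 175.9 - 15.3 = 160.6 C
dz = 3302 - 72 = 3230 m
gradient = dT/dz * 1000 = 160.6/3230 * 1000 = 49.7214 C/km

49.7214


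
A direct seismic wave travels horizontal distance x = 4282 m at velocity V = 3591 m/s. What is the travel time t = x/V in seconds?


t = x / V
= 4282 / 3591
= 1.1924 s

1.1924


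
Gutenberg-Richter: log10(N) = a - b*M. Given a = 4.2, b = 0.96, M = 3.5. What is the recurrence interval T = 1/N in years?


log10(N) = 4.2 - 0.96*3.5 = 0.84
N = 10^0.84 = 6.91831
T = 1/N = 1/6.91831 = 0.1445 years

0.1445


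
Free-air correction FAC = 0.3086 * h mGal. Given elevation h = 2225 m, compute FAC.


FAC = 0.3086 * h
= 0.3086 * 2225
= 686.635 mGal

686.635


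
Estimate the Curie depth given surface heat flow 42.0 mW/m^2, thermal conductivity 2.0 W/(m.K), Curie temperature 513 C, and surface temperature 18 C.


T_Curie - T_surf = 513 - 18 = 495 C
Convert q to W/m^2: 42.0 mW/m^2 = 0.042 W/m^2
d = 495 * 2.0 / 0.042 = 23571.43 m

23571.43


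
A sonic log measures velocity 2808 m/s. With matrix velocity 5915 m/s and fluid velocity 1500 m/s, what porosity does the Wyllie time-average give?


1/V - 1/Vm = 1/2808 - 1/5915 = 0.00018706
1/Vf - 1/Vm = 1/1500 - 1/5915 = 0.0004976
phi = 0.00018706 / 0.0004976 = 0.3759

0.3759


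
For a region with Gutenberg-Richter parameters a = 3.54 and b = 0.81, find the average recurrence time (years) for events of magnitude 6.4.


log10(N) = 3.54 - 0.81*6.4 = -1.644
N = 10^-1.644 = 0.022699
T = 1/N = 1/0.022699 = 44.0555 years

44.0555


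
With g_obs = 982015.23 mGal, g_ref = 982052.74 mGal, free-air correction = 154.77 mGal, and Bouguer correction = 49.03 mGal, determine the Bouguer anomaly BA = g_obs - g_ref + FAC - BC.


BA = g_obs - g_ref + FAC - BC
= 982015.23 - 982052.74 + 154.77 - 49.03
= 68.23 mGal

68.23


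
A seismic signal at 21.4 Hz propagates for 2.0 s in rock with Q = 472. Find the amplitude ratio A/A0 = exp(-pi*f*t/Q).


pi*f*t/Q = pi*21.4*2.0/472 = 0.284873
A/A0 = exp(-0.284873) = 0.75211

0.75211


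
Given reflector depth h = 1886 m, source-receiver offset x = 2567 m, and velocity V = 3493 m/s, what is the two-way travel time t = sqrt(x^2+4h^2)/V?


x^2 + 4h^2 = 2567^2 + 4*1886^2 = 6589489 + 14227984 = 20817473
sqrt(20817473) = 4562.6169
t = 4562.6169 / 3493 = 1.3062 s

1.3062


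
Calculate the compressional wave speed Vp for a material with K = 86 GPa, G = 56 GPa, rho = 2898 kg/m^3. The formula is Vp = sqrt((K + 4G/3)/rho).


First compute the effective modulus:
K + 4G/3 = 86e9 + 4*56e9/3 = 160666666666.67 Pa
Then divide by density:
160666666666.67 / 2898 = 55440533.7014 Pa/(kg/m^3)
Take the square root:
Vp = sqrt(55440533.7014) = 7445.84 m/s

7445.84


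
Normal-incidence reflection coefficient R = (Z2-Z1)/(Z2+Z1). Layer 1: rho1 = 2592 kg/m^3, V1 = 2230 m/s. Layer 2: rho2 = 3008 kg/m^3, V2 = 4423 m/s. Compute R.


Z1 = 2592 * 2230 = 5780160
Z2 = 3008 * 4423 = 13304384
R = (13304384 - 5780160) / (13304384 + 5780160) = 7524224 / 19084544 = 0.3943

0.3943


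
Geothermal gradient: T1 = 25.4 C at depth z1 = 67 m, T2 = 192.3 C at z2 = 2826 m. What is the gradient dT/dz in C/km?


dT = 192.3 - 25.4 = 166.9 C
dz = 2826 - 67 = 2759 m
gradient = dT/dz * 1000 = 166.9/2759 * 1000 = 60.4929 C/km

60.4929


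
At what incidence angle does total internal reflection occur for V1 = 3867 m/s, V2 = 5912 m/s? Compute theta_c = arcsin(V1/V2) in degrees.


V1/V2 = 3867/5912 = 0.654093
theta_c = arcsin(0.654093) = 40.8509 degrees

40.8509


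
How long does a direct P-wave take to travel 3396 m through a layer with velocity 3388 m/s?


t = x / V
= 3396 / 3388
= 1.0024 s

1.0024


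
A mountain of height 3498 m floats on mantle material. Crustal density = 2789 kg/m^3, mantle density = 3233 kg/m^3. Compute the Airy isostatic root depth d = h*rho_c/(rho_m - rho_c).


rho_m - rho_c = 3233 - 2789 = 444
d = 3498 * 2789 / 444
= 9755922 / 444
= 21972.8 m

21972.8


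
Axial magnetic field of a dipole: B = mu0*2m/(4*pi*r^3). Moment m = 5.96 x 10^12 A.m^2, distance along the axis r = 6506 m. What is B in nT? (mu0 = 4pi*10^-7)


m = 5.96 x 10^12 = 5960000000000 A.m^2
2m = 11920000000000 A.m^2
r^3 = 6506^3 = 275386202216
B = (4pi*10^-7) * 11920000000000 / (4*pi * 275386202216) * 1e9
= 14979113.772316 / 3460605079127.12 * 1e9
= 4328.4667 nT

4328.4667


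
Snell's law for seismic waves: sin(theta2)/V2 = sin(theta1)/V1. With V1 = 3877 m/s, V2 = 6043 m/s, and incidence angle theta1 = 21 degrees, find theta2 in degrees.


sin(theta1) = sin(21 deg) = 0.358368
sin(theta2) = V2/V1 * sin(theta1) = 6043/3877 * 0.358368 = 0.558581
theta2 = arcsin(0.558581) = 33.9577 degrees

33.9577


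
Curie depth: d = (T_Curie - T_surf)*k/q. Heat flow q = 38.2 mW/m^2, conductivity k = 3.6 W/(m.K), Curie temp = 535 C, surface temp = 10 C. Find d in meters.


T_Curie - T_surf = 535 - 10 = 525 C
Convert q to W/m^2: 38.2 mW/m^2 = 0.0382 W/m^2
d = 525 * 3.6 / 0.0382 = 49476.44 m

49476.44


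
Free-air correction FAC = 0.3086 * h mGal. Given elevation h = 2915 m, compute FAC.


FAC = 0.3086 * h
= 0.3086 * 2915
= 899.569 mGal

899.569


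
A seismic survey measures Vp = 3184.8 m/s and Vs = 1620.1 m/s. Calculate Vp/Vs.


Vp/Vs = 3184.8 / 1620.1
= 1.9658

1.9658


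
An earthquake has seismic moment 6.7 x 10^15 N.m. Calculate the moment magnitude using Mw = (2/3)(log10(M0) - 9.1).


log10(M0) = log10(6.7 x 10^15) = 15.8261
Mw = 2/3 * (15.8261 - 9.1)
= 2/3 * 6.7261
= 4.48

4.48


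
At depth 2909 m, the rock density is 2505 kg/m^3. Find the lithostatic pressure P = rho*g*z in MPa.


P = rho * g * z / 1e6
= 2505 * 9.81 * 2909 / 1e6
= 71485911.45 / 1e6
= 71.4859 MPa

71.4859


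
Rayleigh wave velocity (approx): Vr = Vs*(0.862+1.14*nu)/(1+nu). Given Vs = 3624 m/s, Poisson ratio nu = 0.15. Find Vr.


Numerator factor = 0.862 + 1.14*0.15 = 1.033
Denominator = 1 + 0.15 = 1.15
Vr = 3624 * 1.033 / 1.15 = 3255.3 m/s

3255.3


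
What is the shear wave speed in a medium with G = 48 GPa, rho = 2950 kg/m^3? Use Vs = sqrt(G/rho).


Convert G to Pa: G = 48e9 Pa
Compute G/rho = 48e9 / 2950 = 16271186.4407
Vs = sqrt(16271186.4407) = 4033.76 m/s

4033.76


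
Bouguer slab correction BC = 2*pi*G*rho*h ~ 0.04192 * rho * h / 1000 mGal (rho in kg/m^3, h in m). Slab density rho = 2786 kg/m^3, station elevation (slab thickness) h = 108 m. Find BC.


BC = 0.04192 * rho * h / 1000
= 0.04192 * 2786 * 108 / 1000
= 12.6132 mGal

12.6132


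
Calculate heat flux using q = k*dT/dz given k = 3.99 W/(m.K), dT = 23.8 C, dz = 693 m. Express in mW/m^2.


q = k * dT / dz * 1000
= 3.99 * 23.8 / 693 * 1000
= 0.13703 * 1000
= 137.0303 mW/m^2

137.0303


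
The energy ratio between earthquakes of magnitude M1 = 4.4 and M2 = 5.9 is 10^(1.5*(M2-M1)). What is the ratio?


M2 - M1 = 5.9 - 4.4 = 1.5
1.5 * 1.5 = 2.25
ratio = 10^2.25 = 177.83

177.83


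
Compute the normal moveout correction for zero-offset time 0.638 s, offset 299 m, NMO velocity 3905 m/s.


x/Vnmo = 299/3905 = 0.076569
(x/Vnmo)^2 = 0.005863
t0^2 = 0.407044
sqrt(0.407044 + 0.005863) = 0.642578
dt = 0.642578 - 0.638 = 0.004578

0.004578


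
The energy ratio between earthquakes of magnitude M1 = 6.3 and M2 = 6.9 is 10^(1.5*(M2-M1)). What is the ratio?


M2 - M1 = 6.9 - 6.3 = 0.6
1.5 * 0.6 = 0.9
ratio = 10^0.9 = 7.94

7.94


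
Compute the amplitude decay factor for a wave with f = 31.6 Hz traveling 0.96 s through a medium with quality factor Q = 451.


pi*f*t/Q = pi*31.6*0.96/451 = 0.211316
A/A0 = exp(-0.211316) = 0.809519

0.809519


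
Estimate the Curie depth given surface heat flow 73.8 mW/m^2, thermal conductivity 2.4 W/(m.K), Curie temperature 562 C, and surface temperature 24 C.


T_Curie - T_surf = 562 - 24 = 538 C
Convert q to W/m^2: 73.8 mW/m^2 = 0.0738 W/m^2
d = 538 * 2.4 / 0.0738 = 17495.93 m

17495.93


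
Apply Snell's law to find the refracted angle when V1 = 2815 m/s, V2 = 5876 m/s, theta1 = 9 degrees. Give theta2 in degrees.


sin(theta1) = sin(9 deg) = 0.156434
sin(theta2) = V2/V1 * sin(theta1) = 5876/2815 * 0.156434 = 0.32654
theta2 = arcsin(0.32654) = 19.0589 degrees

19.0589


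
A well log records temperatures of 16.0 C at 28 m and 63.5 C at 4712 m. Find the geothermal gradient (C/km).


dT = 63.5 - 16.0 = 47.5 C
dz = 4712 - 28 = 4684 m
gradient = dT/dz * 1000 = 47.5/4684 * 1000 = 10.1409 C/km

10.1409


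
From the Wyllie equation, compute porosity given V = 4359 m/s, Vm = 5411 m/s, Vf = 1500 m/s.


1/V - 1/Vm = 1/4359 - 1/5411 = 4.46e-05
1/Vf - 1/Vm = 1/1500 - 1/5411 = 0.00048186
phi = 4.46e-05 / 0.00048186 = 0.0926

0.0926


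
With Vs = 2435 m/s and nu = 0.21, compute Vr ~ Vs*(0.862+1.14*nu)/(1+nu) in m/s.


Numerator factor = 0.862 + 1.14*0.21 = 1.1014
Denominator = 1 + 0.21 = 1.21
Vr = 2435 * 1.1014 / 1.21 = 2216.45 m/s

2216.45


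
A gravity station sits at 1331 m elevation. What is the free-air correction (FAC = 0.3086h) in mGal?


FAC = 0.3086 * h
= 0.3086 * 1331
= 410.7466 mGal

410.7466


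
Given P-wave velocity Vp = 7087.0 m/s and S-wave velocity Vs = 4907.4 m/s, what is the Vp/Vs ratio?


Vp/Vs = 7087.0 / 4907.4
= 1.4441

1.4441


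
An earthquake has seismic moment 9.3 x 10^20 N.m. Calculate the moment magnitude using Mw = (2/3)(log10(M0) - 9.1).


log10(M0) = log10(9.3 x 10^20) = 20.9685
Mw = 2/3 * (20.9685 - 9.1)
= 2/3 * 11.8685
= 7.91

7.91


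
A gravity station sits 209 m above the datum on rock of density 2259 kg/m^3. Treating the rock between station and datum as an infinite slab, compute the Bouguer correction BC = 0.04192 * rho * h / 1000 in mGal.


BC = 0.04192 * rho * h / 1000
= 0.04192 * 2259 * 209 / 1000
= 19.7917 mGal

19.7917


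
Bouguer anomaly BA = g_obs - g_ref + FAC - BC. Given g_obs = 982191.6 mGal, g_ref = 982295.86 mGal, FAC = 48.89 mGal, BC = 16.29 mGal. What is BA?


BA = g_obs - g_ref + FAC - BC
= 982191.6 - 982295.86 + 48.89 - 16.29
= -71.66 mGal

-71.66


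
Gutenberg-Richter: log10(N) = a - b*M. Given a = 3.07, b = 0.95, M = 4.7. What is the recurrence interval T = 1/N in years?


log10(N) = 3.07 - 0.95*4.7 = -1.395
N = 10^-1.395 = 0.040272
T = 1/N = 1/0.040272 = 24.8313 years

24.8313


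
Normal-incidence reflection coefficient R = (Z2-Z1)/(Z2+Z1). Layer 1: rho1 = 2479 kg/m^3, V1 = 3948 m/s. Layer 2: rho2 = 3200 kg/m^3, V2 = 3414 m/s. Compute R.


Z1 = 2479 * 3948 = 9787092
Z2 = 3200 * 3414 = 10924800
R = (10924800 - 9787092) / (10924800 + 9787092) = 1137708 / 20711892 = 0.0549

0.0549


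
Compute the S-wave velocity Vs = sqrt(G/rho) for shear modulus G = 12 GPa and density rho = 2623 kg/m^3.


Convert G to Pa: G = 12e9 Pa
Compute G/rho = 12e9 / 2623 = 4574914.2204
Vs = sqrt(4574914.2204) = 2138.9 m/s

2138.9


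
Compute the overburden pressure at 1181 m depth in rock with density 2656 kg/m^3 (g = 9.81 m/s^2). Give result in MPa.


P = rho * g * z / 1e6
= 2656 * 9.81 * 1181 / 1e6
= 30771380.16 / 1e6
= 30.7714 MPa

30.7714


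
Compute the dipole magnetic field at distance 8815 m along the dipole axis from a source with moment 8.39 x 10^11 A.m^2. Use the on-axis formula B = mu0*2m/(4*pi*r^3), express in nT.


m = 8.39 x 10^11 = 839000000000 A.m^2
2m = 1678000000000 A.m^2
r^3 = 8815^3 = 684962743375
B = (4pi*10^-7) * 1678000000000 / (4*pi * 684962743375) * 1e9
= 2108636.989089 / 8607495690278.44 * 1e9
= 244.9768 nT

244.9768


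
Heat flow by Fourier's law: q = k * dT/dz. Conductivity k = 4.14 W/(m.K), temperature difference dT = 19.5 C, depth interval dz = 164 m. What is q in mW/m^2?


q = k * dT / dz * 1000
= 4.14 * 19.5 / 164 * 1000
= 0.492256 * 1000
= 492.2561 mW/m^2

492.2561


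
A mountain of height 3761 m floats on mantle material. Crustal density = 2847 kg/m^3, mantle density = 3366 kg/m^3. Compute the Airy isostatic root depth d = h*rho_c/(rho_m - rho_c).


rho_m - rho_c = 3366 - 2847 = 519
d = 3761 * 2847 / 519
= 10707567 / 519
= 20631.15 m

20631.15


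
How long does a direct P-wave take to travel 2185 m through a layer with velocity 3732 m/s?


t = x / V
= 2185 / 3732
= 0.5855 s

0.5855


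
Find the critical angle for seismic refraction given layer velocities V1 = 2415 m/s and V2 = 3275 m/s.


V1/V2 = 2415/3275 = 0.737405
theta_c = arcsin(0.737405) = 47.5108 degrees

47.5108


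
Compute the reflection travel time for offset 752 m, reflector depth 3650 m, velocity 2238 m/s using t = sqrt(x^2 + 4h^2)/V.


x^2 + 4h^2 = 752^2 + 4*3650^2 = 565504 + 53290000 = 53855504
sqrt(53855504) = 7338.6309
t = 7338.6309 / 2238 = 3.2791 s

3.2791


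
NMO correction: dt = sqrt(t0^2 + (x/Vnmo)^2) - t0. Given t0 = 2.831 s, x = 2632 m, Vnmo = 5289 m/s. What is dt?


x/Vnmo = 2632/5289 = 0.497637
(x/Vnmo)^2 = 0.247642
t0^2 = 8.014561
sqrt(8.014561 + 0.247642) = 2.874405
dt = 2.874405 - 2.831 = 0.043405

0.043405


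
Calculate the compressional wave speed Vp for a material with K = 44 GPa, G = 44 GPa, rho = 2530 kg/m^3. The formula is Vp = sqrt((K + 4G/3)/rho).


First compute the effective modulus:
K + 4G/3 = 44e9 + 4*44e9/3 = 102666666666.67 Pa
Then divide by density:
102666666666.67 / 2530 = 40579710.1449 Pa/(kg/m^3)
Take the square root:
Vp = sqrt(40579710.1449) = 6370.22 m/s

6370.22


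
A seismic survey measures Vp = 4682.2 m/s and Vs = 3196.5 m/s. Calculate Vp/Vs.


Vp/Vs = 4682.2 / 3196.5
= 1.4648

1.4648


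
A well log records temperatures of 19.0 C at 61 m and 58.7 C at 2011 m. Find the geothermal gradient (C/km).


dT = 58.7 - 19.0 = 39.7 C
dz = 2011 - 61 = 1950 m
gradient = dT/dz * 1000 = 39.7/1950 * 1000 = 20.359 C/km

20.359


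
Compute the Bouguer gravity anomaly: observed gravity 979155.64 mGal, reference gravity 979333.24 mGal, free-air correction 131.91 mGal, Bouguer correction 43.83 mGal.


BA = g_obs - g_ref + FAC - BC
= 979155.64 - 979333.24 + 131.91 - 43.83
= -89.52 mGal

-89.52


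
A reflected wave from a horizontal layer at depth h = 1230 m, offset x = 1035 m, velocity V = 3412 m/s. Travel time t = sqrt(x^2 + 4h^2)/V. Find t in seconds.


x^2 + 4h^2 = 1035^2 + 4*1230^2 = 1071225 + 6051600 = 7122825
sqrt(7122825) = 2668.8621
t = 2668.8621 / 3412 = 0.7822 s

0.7822


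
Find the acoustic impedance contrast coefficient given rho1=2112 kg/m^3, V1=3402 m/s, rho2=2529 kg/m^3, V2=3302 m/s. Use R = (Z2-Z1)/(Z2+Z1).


Z1 = 2112 * 3402 = 7185024
Z2 = 2529 * 3302 = 8350758
R = (8350758 - 7185024) / (8350758 + 7185024) = 1165734 / 15535782 = 0.075

0.075


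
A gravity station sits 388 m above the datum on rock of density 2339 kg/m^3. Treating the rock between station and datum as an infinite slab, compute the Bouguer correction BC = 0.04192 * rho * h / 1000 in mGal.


BC = 0.04192 * rho * h / 1000
= 0.04192 * 2339 * 388 / 1000
= 38.0437 mGal

38.0437


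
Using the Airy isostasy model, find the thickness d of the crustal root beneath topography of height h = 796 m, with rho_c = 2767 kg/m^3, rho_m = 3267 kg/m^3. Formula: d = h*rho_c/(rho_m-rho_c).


rho_m - rho_c = 3267 - 2767 = 500
d = 796 * 2767 / 500
= 2202532 / 500
= 4405.06 m

4405.06


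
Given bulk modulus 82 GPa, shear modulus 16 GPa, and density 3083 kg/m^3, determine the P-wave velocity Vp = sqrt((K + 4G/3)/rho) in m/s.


First compute the effective modulus:
K + 4G/3 = 82e9 + 4*16e9/3 = 103333333333.33 Pa
Then divide by density:
103333333333.33 / 3083 = 33517136.9878 Pa/(kg/m^3)
Take the square root:
Vp = sqrt(33517136.9878) = 5789.4 m/s

5789.4


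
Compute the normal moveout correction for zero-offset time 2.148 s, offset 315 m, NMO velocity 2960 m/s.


x/Vnmo = 315/2960 = 0.106419
(x/Vnmo)^2 = 0.011325
t0^2 = 4.613904
sqrt(4.613904 + 0.011325) = 2.150635
dt = 2.150635 - 2.148 = 0.002635

0.002635


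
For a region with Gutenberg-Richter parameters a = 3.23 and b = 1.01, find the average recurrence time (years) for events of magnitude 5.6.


log10(N) = 3.23 - 1.01*5.6 = -2.426
N = 10^-2.426 = 0.00375
T = 1/N = 1/0.00375 = 266.6859 years

266.6859


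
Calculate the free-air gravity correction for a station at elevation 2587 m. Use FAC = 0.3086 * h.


FAC = 0.3086 * h
= 0.3086 * 2587
= 798.3482 mGal

798.3482


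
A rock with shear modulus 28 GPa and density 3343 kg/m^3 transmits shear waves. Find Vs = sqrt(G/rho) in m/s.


Convert G to Pa: G = 28e9 Pa
Compute G/rho = 28e9 / 3343 = 8375710.4397
Vs = sqrt(8375710.4397) = 2894.08 m/s

2894.08


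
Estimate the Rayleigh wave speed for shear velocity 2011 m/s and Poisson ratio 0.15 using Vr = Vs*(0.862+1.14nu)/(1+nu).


Numerator factor = 0.862 + 1.14*0.15 = 1.033
Denominator = 1 + 0.15 = 1.15
Vr = 2011 * 1.033 / 1.15 = 1806.4 m/s

1806.4


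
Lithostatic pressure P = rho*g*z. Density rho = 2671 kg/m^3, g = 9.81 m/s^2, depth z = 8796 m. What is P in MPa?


P = rho * g * z / 1e6
= 2671 * 9.81 * 8796 / 1e6
= 230477277.96 / 1e6
= 230.4773 MPa

230.4773


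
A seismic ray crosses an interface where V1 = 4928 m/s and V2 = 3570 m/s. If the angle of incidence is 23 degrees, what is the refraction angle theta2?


sin(theta1) = sin(23 deg) = 0.390731
sin(theta2) = V2/V1 * sin(theta1) = 3570/4928 * 0.390731 = 0.283058
theta2 = arcsin(0.283058) = 16.4428 degrees

16.4428


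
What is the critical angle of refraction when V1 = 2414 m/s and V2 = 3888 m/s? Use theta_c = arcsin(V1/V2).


V1/V2 = 2414/3888 = 0.620885
theta_c = arcsin(0.620885) = 38.3808 degrees

38.3808


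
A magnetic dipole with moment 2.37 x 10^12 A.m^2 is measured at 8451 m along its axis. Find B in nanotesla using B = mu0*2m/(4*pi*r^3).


m = 2.37 x 10^12 = 2370000000000 A.m^2
2m = 4740000000000 A.m^2
r^3 = 8451^3 = 603565357851
B = (4pi*10^-7) * 4740000000000 / (4*pi * 603565357851) * 1e9
= 5956459.671206 / 7584625976743.98 * 1e9
= 785.3333 nT

785.3333


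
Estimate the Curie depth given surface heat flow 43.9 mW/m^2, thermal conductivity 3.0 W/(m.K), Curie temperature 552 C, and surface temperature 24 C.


T_Curie - T_surf = 552 - 24 = 528 C
Convert q to W/m^2: 43.9 mW/m^2 = 0.0439 W/m^2
d = 528 * 3.0 / 0.0439 = 36082.0 m

36082.0


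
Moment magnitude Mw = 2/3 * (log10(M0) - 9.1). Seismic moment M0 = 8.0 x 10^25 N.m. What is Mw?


log10(M0) = log10(8.0 x 10^25) = 25.9031
Mw = 2/3 * (25.9031 - 9.1)
= 2/3 * 16.8031
= 11.2

11.2


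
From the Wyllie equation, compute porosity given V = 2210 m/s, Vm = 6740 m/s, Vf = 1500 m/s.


1/V - 1/Vm = 1/2210 - 1/6740 = 0.00030412
1/Vf - 1/Vm = 1/1500 - 1/6740 = 0.0005183
phi = 0.00030412 / 0.0005183 = 0.5868

0.5868


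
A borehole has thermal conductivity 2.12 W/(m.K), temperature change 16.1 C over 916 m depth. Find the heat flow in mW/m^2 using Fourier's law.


q = k * dT / dz * 1000
= 2.12 * 16.1 / 916 * 1000
= 0.037262 * 1000
= 37.262 mW/m^2

37.262


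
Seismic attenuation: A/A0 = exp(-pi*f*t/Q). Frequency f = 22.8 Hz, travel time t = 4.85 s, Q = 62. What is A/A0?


pi*f*t/Q = pi*22.8*4.85/62 = 5.603183
A/A0 = exp(-5.603183) = 0.003686

0.003686


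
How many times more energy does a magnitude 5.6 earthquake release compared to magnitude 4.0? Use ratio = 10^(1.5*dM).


M2 - M1 = 5.6 - 4.0 = 1.6
1.5 * 1.6 = 2.4
ratio = 10^2.4 = 251.19

251.19


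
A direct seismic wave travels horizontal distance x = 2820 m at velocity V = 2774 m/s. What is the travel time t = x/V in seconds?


t = x / V
= 2820 / 2774
= 1.0166 s

1.0166


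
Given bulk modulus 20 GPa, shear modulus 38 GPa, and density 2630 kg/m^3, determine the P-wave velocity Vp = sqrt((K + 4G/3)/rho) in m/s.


First compute the effective modulus:
K + 4G/3 = 20e9 + 4*38e9/3 = 70666666666.67 Pa
Then divide by density:
70666666666.67 / 2630 = 26869455.0063 Pa/(kg/m^3)
Take the square root:
Vp = sqrt(26869455.0063) = 5183.58 m/s

5183.58


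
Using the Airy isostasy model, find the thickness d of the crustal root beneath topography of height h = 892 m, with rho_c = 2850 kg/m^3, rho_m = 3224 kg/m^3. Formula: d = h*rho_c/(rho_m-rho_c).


rho_m - rho_c = 3224 - 2850 = 374
d = 892 * 2850 / 374
= 2542200 / 374
= 6797.33 m

6797.33


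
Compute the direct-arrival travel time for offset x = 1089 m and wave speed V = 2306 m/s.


t = x / V
= 1089 / 2306
= 0.4722 s

0.4722


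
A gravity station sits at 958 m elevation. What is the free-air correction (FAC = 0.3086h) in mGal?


FAC = 0.3086 * h
= 0.3086 * 958
= 295.6388 mGal

295.6388


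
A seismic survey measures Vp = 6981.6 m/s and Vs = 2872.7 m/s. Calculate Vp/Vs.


Vp/Vs = 6981.6 / 2872.7
= 2.4303

2.4303


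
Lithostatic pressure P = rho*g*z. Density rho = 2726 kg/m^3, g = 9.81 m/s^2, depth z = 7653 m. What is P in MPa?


P = rho * g * z / 1e6
= 2726 * 9.81 * 7653 / 1e6
= 204656985.18 / 1e6
= 204.657 MPa

204.657


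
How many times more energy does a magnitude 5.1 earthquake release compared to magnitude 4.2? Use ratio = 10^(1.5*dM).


M2 - M1 = 5.1 - 4.2 = 0.9
1.5 * 0.9 = 1.35
ratio = 10^1.35 = 22.39

22.39


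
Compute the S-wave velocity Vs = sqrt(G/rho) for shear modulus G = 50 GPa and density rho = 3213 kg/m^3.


Convert G to Pa: G = 50e9 Pa
Compute G/rho = 50e9 / 3213 = 15561780.2677
Vs = sqrt(15561780.2677) = 3944.84 m/s

3944.84


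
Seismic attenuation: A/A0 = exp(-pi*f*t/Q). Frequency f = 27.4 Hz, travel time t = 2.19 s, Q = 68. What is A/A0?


pi*f*t/Q = pi*27.4*2.19/68 = 2.772271
A/A0 = exp(-2.772271) = 0.06252

0.06252


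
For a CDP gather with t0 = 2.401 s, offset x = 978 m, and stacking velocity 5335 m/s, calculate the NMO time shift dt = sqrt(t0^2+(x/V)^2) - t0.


x/Vnmo = 978/5335 = 0.183318
(x/Vnmo)^2 = 0.033605
t0^2 = 5.764801
sqrt(5.764801 + 0.033605) = 2.407988
dt = 2.407988 - 2.401 = 0.006988

0.006988


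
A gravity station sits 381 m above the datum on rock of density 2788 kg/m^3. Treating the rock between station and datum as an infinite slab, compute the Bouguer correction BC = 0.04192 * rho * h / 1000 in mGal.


BC = 0.04192 * rho * h / 1000
= 0.04192 * 2788 * 381 / 1000
= 44.5286 mGal

44.5286


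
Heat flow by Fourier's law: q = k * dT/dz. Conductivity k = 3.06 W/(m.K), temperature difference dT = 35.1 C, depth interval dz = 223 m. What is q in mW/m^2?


q = k * dT / dz * 1000
= 3.06 * 35.1 / 223 * 1000
= 0.481641 * 1000
= 481.6413 mW/m^2

481.6413


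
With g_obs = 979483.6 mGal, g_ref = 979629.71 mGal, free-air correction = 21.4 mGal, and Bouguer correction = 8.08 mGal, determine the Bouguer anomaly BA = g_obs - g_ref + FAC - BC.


BA = g_obs - g_ref + FAC - BC
= 979483.6 - 979629.71 + 21.4 - 8.08
= -132.79 mGal

-132.79


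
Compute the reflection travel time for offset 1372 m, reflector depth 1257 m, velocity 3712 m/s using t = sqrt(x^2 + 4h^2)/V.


x^2 + 4h^2 = 1372^2 + 4*1257^2 = 1882384 + 6320196 = 8202580
sqrt(8202580) = 2864.0147
t = 2864.0147 / 3712 = 0.7716 s

0.7716


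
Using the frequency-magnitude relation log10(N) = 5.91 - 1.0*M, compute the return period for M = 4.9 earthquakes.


log10(N) = 5.91 - 1.0*4.9 = 1.01
N = 10^1.01 = 10.23293
T = 1/N = 1/10.23293 = 0.0977 years

0.0977


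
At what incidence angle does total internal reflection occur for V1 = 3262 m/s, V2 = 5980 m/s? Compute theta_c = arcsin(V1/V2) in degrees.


V1/V2 = 3262/5980 = 0.545485
theta_c = arcsin(0.545485) = 33.0578 degrees

33.0578


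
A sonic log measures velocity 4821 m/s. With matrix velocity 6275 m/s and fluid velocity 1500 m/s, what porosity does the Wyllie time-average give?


1/V - 1/Vm = 1/4821 - 1/6275 = 4.806e-05
1/Vf - 1/Vm = 1/1500 - 1/6275 = 0.0005073
phi = 4.806e-05 / 0.0005073 = 0.0947

0.0947


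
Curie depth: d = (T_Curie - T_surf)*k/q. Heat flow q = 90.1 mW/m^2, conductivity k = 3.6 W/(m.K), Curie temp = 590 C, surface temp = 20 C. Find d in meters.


T_Curie - T_surf = 590 - 20 = 570 C
Convert q to W/m^2: 90.1 mW/m^2 = 0.0901 W/m^2
d = 570 * 3.6 / 0.0901 = 22774.69 m

22774.69


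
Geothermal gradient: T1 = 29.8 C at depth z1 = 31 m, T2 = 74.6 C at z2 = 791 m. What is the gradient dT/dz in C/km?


dT = 74.6 - 29.8 = 44.8 C
dz = 791 - 31 = 760 m
gradient = dT/dz * 1000 = 44.8/760 * 1000 = 58.9474 C/km

58.9474


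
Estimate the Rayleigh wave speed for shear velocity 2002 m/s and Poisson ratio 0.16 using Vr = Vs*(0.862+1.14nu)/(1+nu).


Numerator factor = 0.862 + 1.14*0.16 = 1.0444
Denominator = 1 + 0.16 = 1.16
Vr = 2002 * 1.0444 / 1.16 = 1802.49 m/s

1802.49


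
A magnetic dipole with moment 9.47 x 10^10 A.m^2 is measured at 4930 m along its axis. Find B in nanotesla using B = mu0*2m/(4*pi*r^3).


m = 9.47 x 10^10 = 94700000000 A.m^2
2m = 189400000000 A.m^2
r^3 = 4930^3 = 119823157000
B = (4pi*10^-7) * 189400000000 / (4*pi * 119823157000) * 1e9
= 238007.059436 / 1505742199044.55 * 1e9
= 158.0663 nT

158.0663


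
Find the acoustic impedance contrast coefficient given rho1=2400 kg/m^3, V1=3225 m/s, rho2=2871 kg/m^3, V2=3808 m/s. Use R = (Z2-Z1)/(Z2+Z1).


Z1 = 2400 * 3225 = 7740000
Z2 = 2871 * 3808 = 10932768
R = (10932768 - 7740000) / (10932768 + 7740000) = 3192768 / 18672768 = 0.171

0.171


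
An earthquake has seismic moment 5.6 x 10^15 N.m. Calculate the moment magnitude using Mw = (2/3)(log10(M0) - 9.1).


log10(M0) = log10(5.6 x 10^15) = 15.7482
Mw = 2/3 * (15.7482 - 9.1)
= 2/3 * 6.6482
= 4.43

4.43


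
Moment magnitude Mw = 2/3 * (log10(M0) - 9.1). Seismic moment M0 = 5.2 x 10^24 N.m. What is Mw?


log10(M0) = log10(5.2 x 10^24) = 24.716
Mw = 2/3 * (24.716 - 9.1)
= 2/3 * 15.616
= 10.41

10.41


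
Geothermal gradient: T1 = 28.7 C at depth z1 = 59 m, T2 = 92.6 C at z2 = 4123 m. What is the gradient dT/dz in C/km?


dT = 92.6 - 28.7 = 63.9 C
dz = 4123 - 59 = 4064 m
gradient = dT/dz * 1000 = 63.9/4064 * 1000 = 15.7234 C/km

15.7234


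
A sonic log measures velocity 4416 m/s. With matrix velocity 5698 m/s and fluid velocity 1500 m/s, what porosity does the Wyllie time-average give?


1/V - 1/Vm = 1/4416 - 1/5698 = 5.095e-05
1/Vf - 1/Vm = 1/1500 - 1/5698 = 0.00049117
phi = 5.095e-05 / 0.00049117 = 0.1037

0.1037


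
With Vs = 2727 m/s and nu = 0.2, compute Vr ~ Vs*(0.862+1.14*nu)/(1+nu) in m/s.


Numerator factor = 0.862 + 1.14*0.2 = 1.09
Denominator = 1 + 0.2 = 1.2
Vr = 2727 * 1.09 / 1.2 = 2477.03 m/s

2477.03


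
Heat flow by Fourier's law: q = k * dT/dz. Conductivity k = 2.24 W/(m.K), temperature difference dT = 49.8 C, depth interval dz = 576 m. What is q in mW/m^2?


q = k * dT / dz * 1000
= 2.24 * 49.8 / 576 * 1000
= 0.193667 * 1000
= 193.6667 mW/m^2

193.6667


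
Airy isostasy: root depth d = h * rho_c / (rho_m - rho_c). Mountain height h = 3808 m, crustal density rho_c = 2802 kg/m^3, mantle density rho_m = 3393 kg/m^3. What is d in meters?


rho_m - rho_c = 3393 - 2802 = 591
d = 3808 * 2802 / 591
= 10670016 / 591
= 18054.17 m

18054.17


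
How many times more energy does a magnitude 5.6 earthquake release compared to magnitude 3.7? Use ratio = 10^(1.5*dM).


M2 - M1 = 5.6 - 3.7 = 1.9
1.5 * 1.9 = 2.85
ratio = 10^2.85 = 707.95

707.95


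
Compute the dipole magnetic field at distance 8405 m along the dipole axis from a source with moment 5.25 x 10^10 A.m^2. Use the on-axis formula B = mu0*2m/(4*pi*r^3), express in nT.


m = 5.25 x 10^10 = 52500000000 A.m^2
2m = 105000000000 A.m^2
r^3 = 8405^3 = 593763030125
B = (4pi*10^-7) * 105000000000 / (4*pi * 593763030125) * 1e9
= 131946.891451 / 7461446293655.66 * 1e9
= 17.6838 nT

17.6838


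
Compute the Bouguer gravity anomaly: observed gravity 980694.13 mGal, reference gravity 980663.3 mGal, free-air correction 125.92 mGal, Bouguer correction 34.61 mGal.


BA = g_obs - g_ref + FAC - BC
= 980694.13 - 980663.3 + 125.92 - 34.61
= 122.14 mGal

122.14


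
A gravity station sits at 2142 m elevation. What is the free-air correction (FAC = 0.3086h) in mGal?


FAC = 0.3086 * h
= 0.3086 * 2142
= 661.0212 mGal

661.0212


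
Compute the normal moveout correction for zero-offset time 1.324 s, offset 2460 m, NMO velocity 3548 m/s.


x/Vnmo = 2460/3548 = 0.693348
(x/Vnmo)^2 = 0.480732
t0^2 = 1.752976
sqrt(1.752976 + 0.480732) = 1.494559
dt = 1.494559 - 1.324 = 0.170559

0.170559


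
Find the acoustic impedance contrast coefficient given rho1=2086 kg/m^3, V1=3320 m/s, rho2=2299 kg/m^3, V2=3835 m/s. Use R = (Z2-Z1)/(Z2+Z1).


Z1 = 2086 * 3320 = 6925520
Z2 = 2299 * 3835 = 8816665
R = (8816665 - 6925520) / (8816665 + 6925520) = 1891145 / 15742185 = 0.1201

0.1201


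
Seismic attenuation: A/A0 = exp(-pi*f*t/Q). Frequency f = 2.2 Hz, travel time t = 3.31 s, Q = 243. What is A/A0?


pi*f*t/Q = pi*2.2*3.31/243 = 0.094144
A/A0 = exp(-0.094144) = 0.910151

0.910151


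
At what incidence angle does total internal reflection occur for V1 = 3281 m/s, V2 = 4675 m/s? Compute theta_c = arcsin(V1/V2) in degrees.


V1/V2 = 3281/4675 = 0.701818
theta_c = arcsin(0.701818) = 44.5731 degrees

44.5731


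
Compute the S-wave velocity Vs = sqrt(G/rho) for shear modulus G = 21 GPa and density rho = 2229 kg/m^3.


Convert G to Pa: G = 21e9 Pa
Compute G/rho = 21e9 / 2229 = 9421265.1413
Vs = sqrt(9421265.1413) = 3069.41 m/s

3069.41


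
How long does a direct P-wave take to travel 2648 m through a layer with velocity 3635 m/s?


t = x / V
= 2648 / 3635
= 0.7285 s

0.7285


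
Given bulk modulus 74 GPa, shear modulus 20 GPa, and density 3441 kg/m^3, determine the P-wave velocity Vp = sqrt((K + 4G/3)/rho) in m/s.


First compute the effective modulus:
K + 4G/3 = 74e9 + 4*20e9/3 = 100666666666.67 Pa
Then divide by density:
100666666666.67 / 3441 = 29255061.5131 Pa/(kg/m^3)
Take the square root:
Vp = sqrt(29255061.5131) = 5408.79 m/s

5408.79
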